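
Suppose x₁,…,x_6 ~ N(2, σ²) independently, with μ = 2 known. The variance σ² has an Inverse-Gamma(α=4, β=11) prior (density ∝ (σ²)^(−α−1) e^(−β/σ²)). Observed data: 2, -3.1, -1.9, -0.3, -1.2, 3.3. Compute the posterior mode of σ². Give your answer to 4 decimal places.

σ̂²_MAP = 5.0275

Sum of squared deviations about the known mean: SS = (2−2)² + (-3.1−2)² + (-1.9−2)² + (-0.3−2)² + (-1.2−2)² + (3.3−2)² = 58.44.
The Normal likelihood contributes (σ²)^(−n/2) exp(−SS/(2σ²)), so the posterior is Inverse-Gamma(α + n/2, β + SS/2) = Inverse-Gamma(7, 40.22).
The mode of Inverse-Gamma(a, b) is b/(a+1) = 40.22/8 ≈ 5.0275.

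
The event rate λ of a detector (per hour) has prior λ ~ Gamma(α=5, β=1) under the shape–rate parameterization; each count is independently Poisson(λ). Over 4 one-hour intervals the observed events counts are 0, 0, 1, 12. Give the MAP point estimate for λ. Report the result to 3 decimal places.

Σxᵢ = 0+0+1+12 = 13, with n = 4.
Posterior ∝ λ^4e^(−1λ) · λ^13e^(−4λ) = λ^17e^(−5λ), i.e. Gamma(shape=18, rate=5).
The mode of a Gamma(a, b) with a ≥ 1 (shape–rate) is (a−1)/b = 17/5 ≈ 3.400.

λ̂_MAP = 3.400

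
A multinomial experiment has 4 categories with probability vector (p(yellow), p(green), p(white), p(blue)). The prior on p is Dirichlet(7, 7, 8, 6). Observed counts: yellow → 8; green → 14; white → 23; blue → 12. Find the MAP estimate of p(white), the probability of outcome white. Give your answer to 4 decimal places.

MAP estimate of p(white) = 0.3704

The posterior is Dirichlet(αᵢ + nᵢ) = Dirichlet(15, 21, 31, 18).
For a Dirichlet(a₁,…,a_K) with all aᵢ > 1, the mode has j-th component (aⱼ − 1)/(Σaᵢ − K).
Here Σaᵢ = 85 and K = 4, so p(white) = (31 − 1)/(85 − 4) = 30/81 ≈ 0.3704.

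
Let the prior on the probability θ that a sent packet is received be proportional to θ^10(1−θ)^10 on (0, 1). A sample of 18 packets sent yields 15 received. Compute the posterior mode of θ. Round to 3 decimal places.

θ̂_MAP = 0.658

The prior density ∝ θ^10(1−θ)^10 is the kernel of Beta(11, 11).
Data: 15 successes in 18 trials. The binomial likelihood contributes θ^15(1−θ)^3, so the posterior is Beta(11+15, 11+3) = Beta(26, 14).
For Beta(a, b) with a, b > 1 the mode is (a−1)/(a+b−2) = 25/38 ≈ 0.658.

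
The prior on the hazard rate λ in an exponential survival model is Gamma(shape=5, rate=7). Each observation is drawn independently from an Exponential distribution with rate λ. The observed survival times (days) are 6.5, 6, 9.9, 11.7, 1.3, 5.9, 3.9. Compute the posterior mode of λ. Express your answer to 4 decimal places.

The Exponential(rate=λ) likelihood is ∝ λ^n e^(−λΣtᵢ). Here n = 7 and Σtᵢ = 6.5 + 6 + 9.9 + 11.7 + 1.3 + 5.9 + 3.9 = 45.2.
Posterior ∝ λ^4e^(−7λ) · λ^7e^(−45.2λ) = λ^11e^(−52.2λ), i.e. Gamma(12, 52.2).
Mode = (a−1)/b = 11/52.2 ≈ 0.2107.

λ̂_MAP = 0.2107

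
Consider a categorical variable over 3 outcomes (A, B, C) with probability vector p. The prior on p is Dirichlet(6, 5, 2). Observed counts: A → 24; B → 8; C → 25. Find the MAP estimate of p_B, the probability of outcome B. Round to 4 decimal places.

The posterior is Dirichlet(αᵢ + nᵢ) = Dirichlet(30, 13, 27).
For a Dirichlet(a₁,…,a_K) with all aᵢ > 1, the mode has j-th component (aⱼ − 1)/(Σaᵢ − K).
Here Σaᵢ = 70 and K = 3, so p_B = (13 − 1)/(70 − 3) = 12/67 ≈ 0.1791.

MAP estimate of p_B = 0.1791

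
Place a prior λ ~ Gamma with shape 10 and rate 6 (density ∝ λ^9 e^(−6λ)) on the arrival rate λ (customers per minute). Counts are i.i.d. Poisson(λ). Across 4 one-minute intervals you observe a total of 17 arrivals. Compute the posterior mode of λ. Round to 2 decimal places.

Σxᵢ = 17, n = 4.
Posterior ∝ λ^9e^(−6λ) · λ^17e^(−4λ) = λ^26e^(−10λ), i.e. Gamma(shape=27, rate=10).
The mode of a Gamma(a, b) with a ≥ 1 (shape–rate) is (a−1)/b = 26/10 ≈ 2.60.

λ̂_MAP = 2.60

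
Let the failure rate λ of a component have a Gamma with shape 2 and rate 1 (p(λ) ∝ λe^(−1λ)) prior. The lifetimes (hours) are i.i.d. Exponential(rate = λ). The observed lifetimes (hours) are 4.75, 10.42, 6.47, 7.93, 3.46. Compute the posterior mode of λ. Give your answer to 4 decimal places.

The Exponential(rate=λ) likelihood is ∝ λ^n e^(−λΣtᵢ). Here n = 5 and Σtᵢ = 4.75 + 10.42 + 6.47 + 7.93 + 3.46 = 33.03.
Posterior ∝ λe^(−1λ) · λ^5e^(−33.03λ) = λ^6e^(−34.03λ), i.e. Gamma(7, 34.03).
Mode = (a−1)/b = 6/34.03 ≈ 0.1763.

λ̂_MAP = 0.1763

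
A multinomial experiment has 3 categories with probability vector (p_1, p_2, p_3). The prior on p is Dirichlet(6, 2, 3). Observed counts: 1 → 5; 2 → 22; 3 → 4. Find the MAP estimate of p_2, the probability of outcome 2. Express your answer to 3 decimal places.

MAP estimate: 0.590

The posterior is Dirichlet(αᵢ + nᵢ) = Dirichlet(11, 24, 7).
For a Dirichlet(a₁,…,a_K) with all aᵢ > 1, the mode has j-th component (aⱼ − 1)/(Σaᵢ − K).
Here Σaᵢ = 42 and K = 3, so p_2 = (24 − 1)/(42 − 3) = 23/39 ≈ 0.590.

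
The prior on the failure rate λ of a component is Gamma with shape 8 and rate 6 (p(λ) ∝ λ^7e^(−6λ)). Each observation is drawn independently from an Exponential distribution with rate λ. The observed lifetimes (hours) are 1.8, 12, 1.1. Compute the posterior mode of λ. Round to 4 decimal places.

λ̂_MAP = 0.4785

The Exponential(rate=λ) likelihood is ∝ λ^n e^(−λΣtᵢ). Here n = 3 and Σtᵢ = 1.8 + 12 + 1.1 = 14.9.
Posterior ∝ λ^7e^(−6λ) · λ^3e^(−14.9λ) = λ^10e^(−20.9λ), i.e. Gamma(11, 20.9).
Mode = (a−1)/b = 10/20.9 ≈ 0.4785.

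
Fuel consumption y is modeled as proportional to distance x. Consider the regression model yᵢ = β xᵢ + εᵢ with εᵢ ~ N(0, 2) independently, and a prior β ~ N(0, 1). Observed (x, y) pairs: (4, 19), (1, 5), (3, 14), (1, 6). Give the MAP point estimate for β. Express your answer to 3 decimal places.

β̂_MAP = 4.448

log p(β | y) = −Σ(yᵢ − βxᵢ)²/(2·2) − β²/(2·1) + const.
Setting the derivative to zero: Σxᵢ(yᵢ − βxᵢ)/2 − β/1 = 0, so β = Σxᵢyᵢ / (Σxᵢ² + σ²/τ²).
Σxᵢyᵢ = 4·19 + 1·5 + 3·14 + 1·6 = 129; Σxᵢ² = 27; σ²/τ² = 2.
β̂_MAP = 129 / (27 + 2) = 129/29 ≈ 4.448.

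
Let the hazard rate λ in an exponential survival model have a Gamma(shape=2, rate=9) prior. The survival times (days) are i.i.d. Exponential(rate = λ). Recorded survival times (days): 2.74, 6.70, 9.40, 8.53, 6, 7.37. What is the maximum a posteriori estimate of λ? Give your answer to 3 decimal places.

λ̂_MAP = 0.141

The Exponential(rate=λ) likelihood is ∝ λ^n e^(−λΣtᵢ). Here n = 6 and Σtᵢ = 2.74 + 6.70 + 9.40 + 8.53 + 6 + 7.37 = 40.74.
Posterior ∝ λe^(−9λ) · λ^6e^(−40.74λ) = λ^7e^(−49.74λ), i.e. Gamma(8, 49.74).
Mode = (a−1)/b = 7/49.74 ≈ 0.141.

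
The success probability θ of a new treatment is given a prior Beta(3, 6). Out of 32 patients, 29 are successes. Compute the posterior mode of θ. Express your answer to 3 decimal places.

Prior: Beta(3, 6).
Data: 29 successes in 32 trials. The binomial likelihood contributes θ^29(1−θ)^3, so the posterior is Beta(3+29, 6+3) = Beta(32, 9).
For Beta(a, b) with a, b > 1 the mode is (a−1)/(a+b−2) = 31/39 ≈ 0.795.

θ̂_MAP = 0.795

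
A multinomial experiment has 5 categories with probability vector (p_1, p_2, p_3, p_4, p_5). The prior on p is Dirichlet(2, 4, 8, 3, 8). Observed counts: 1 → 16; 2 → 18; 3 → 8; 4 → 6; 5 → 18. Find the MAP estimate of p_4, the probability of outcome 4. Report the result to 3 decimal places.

MAP estimate: 0.093

The posterior is Dirichlet(αᵢ + nᵢ) = Dirichlet(18, 22, 16, 9, 26).
For a Dirichlet(a₁,…,a_K) with all aᵢ > 1, the mode has j-th component (aⱼ − 1)/(Σaᵢ − K).
Here Σaᵢ = 91 and K = 5, so p_4 = (9 − 1)/(91 − 5) = 8/86 ≈ 0.093.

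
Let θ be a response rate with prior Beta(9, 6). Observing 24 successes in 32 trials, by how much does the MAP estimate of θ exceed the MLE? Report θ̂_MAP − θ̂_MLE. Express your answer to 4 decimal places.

Posterior is Beta(33, 14); MAP = (33−1)/(47−2) = 32/45 ≈ 0.71111.
MLE ignores the prior: θ̂_MLE = k/n = 24/32 ≈ 0.75000.
Difference = 32/45 − 24/32 = -7/180 ≈ -0.0389.

MAP − MLE = -0.0389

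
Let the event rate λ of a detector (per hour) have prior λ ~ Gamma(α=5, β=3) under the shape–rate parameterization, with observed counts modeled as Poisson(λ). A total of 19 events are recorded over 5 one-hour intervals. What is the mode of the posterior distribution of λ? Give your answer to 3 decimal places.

λ̂_MAP = 2.875

Σxᵢ = 19, n = 5.
Posterior ∝ λ^4e^(−3λ) · λ^19e^(−5λ) = λ^23e^(−8λ), i.e. Gamma(shape=24, rate=8).
The mode of a Gamma(a, b) with a ≥ 1 (shape–rate) is (a−1)/b = 23/8 ≈ 2.875.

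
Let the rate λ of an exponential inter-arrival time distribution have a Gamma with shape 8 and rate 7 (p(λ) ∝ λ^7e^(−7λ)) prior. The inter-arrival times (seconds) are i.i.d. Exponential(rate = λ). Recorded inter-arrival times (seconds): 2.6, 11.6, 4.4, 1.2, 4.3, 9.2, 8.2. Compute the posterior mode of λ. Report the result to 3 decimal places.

The Exponential(rate=λ) likelihood is ∝ λ^n e^(−λΣtᵢ). Here n = 7 and Σtᵢ = 2.6 + 11.6 + 4.4 + 1.2 + 4.3 + 9.2 + 8.2 = 41.5.
Posterior ∝ λ^7e^(−7λ) · λ^7e^(−41.5λ) = λ^14e^(−48.5λ), i.e. Gamma(15, 48.5).
Mode = (a−1)/b = 14/48.5 ≈ 0.289.

λ̂_MAP = 0.289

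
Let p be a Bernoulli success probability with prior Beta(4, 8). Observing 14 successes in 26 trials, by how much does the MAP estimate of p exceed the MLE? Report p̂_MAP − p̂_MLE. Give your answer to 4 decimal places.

MAP − MLE = -0.0662

Posterior is Beta(18, 20); MAP = (18−1)/(38−2) = 17/36 ≈ 0.47222.
MLE ignores the prior: p̂_MLE = k/n = 14/26 ≈ 0.53846.
Difference = 17/36 − 14/26 = -31/468 ≈ -0.0662.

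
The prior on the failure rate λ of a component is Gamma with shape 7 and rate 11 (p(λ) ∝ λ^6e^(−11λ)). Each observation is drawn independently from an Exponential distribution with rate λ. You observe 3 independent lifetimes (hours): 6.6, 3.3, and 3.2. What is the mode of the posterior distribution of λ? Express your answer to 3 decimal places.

λ̂_MAP = 0.373

The Exponential(rate=λ) likelihood is ∝ λ^n e^(−λΣtᵢ). Here n = 3 and Σtᵢ = 6.6 + 3.3 + 3.2 = 13.1.
Posterior ∝ λ^6e^(−11λ) · λ^3e^(−13.1λ) = λ^9e^(−24.1λ), i.e. Gamma(10, 24.1).
Mode = (a−1)/b = 9/24.1 ≈ 0.373.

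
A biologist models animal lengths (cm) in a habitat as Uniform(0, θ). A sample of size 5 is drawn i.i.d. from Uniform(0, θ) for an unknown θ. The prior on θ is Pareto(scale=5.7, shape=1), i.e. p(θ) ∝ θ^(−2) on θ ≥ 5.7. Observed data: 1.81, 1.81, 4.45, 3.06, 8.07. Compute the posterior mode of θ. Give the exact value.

θ̂_MAP = 8.07

The Uniform(0, θ) likelihood is θ^(−n) for θ ≥ max(xᵢ), zero otherwise. Here max(xᵢ) = 8.07.
Posterior ∝ θ^(−2) · θ^(−5) = θ^(−7) on θ ≥ max(5.7, 8.07) = 8.07.
This density is strictly decreasing in θ, so the posterior mode lies at the lower boundary of the support.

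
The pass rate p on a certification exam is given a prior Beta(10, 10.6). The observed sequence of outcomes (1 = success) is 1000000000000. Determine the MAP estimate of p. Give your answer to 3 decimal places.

Prior: Beta(10, 10.6).
Data: 1 success in 13 trials (from the sequence). The binomial likelihood contributes p(1−p)^12, so the posterior is Beta(10+1, 10.6+12) = Beta(11, 22.6).
For Beta(a, b) with a, b > 1 the mode is (a−1)/(a+b−2) = 10/31.6 ≈ 0.316.

p̂_MAP = 0.316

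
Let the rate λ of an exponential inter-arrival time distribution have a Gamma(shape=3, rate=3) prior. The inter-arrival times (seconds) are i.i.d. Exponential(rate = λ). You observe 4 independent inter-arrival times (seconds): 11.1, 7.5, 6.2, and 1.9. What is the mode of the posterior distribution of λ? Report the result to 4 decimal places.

The Exponential(rate=λ) likelihood is ∝ λ^n e^(−λΣtᵢ). Here n = 4 and Σtᵢ = 11.1 + 7.5 + 6.2 + 1.9 = 26.7.
Posterior ∝ λ^2e^(−3λ) · λ^4e^(−26.7λ) = λ^6e^(−29.7λ), i.e. Gamma(7, 29.7).
Mode = (a−1)/b = 6/29.7 ≈ 0.2020.

λ̂_MAP = 0.2020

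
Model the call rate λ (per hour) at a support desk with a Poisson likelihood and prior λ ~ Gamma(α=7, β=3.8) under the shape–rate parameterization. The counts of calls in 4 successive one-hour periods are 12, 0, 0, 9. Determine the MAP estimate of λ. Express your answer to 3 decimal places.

λ̂_MAP = 3.462

Σxᵢ = 12+0+0+9 = 21, with n = 4.
Posterior ∝ λ^6e^(−3.8λ) · λ^21e^(−4λ) = λ^27e^(−7.8λ), i.e. Gamma(shape=28, rate=7.8).
The mode of a Gamma(a, b) with a ≥ 1 (shape–rate) is (a−1)/b = 27/7.8 ≈ 3.462.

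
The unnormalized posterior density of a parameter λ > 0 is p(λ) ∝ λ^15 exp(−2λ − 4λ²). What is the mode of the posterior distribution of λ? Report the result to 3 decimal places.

ℓ'(λ) = 15/λ − 2 − 8λ. Setting this to zero and multiplying by λ: 8λ² + 2λ − 15 = 0.
λ = (−2 + √(2² + 4·8·15)) / (2·8) = (−2 + √484) / 16 = (−2 + 22)/16 = 5/4.
ℓ''(λ) = −15/λ² − 8 < 0, confirming a maximum.

λ̂_MAP = 1.250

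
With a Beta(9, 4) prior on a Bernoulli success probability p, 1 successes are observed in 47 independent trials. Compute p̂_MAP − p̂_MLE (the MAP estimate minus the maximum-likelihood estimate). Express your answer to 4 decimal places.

MAP − MLE = 0.1339

Posterior is Beta(10, 50); MAP = (10−1)/(60−2) = 9/58 ≈ 0.15517.
MLE ignores the prior: p̂_MLE = k/n = 1/47 ≈ 0.02128.
Difference = 9/58 − 1/47 = 365/2726 ≈ 0.1339.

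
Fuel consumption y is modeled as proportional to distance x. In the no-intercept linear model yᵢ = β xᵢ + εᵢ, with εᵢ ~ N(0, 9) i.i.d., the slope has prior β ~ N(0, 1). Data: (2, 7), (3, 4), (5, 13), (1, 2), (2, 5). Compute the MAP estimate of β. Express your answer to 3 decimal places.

log p(β | y) = −Σ(yᵢ − βxᵢ)²/(2·9) − β²/(2·1) + const.
Setting the derivative to zero: Σxᵢ(yᵢ − βxᵢ)/9 − β/1 = 0, so β = Σxᵢyᵢ / (Σxᵢ² + σ²/τ²).
Σxᵢyᵢ = 2·7 + 3·4 + 5·13 + 1·2 + 2·5 = 103; Σxᵢ² = 43; σ²/τ² = 9.
β̂_MAP = 103 / (43 + 9) = 103/52 ≈ 1.981.

β̂_MAP = 1.981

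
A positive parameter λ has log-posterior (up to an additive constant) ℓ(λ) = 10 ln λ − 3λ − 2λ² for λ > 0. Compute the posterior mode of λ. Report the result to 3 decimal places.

ℓ'(λ) = 10/λ − 3 − 4λ. Setting this to zero and multiplying by λ: 4λ² + 3λ − 10 = 0.
λ = (−3 + √(3² + 4·4·10)) / (2·4) = (−3 + √169) / 8 = (−3 + 13)/8 = 5/4.
ℓ''(λ) = −10/λ² − 4 < 0, confirming a maximum.

λ̂_MAP = 1.250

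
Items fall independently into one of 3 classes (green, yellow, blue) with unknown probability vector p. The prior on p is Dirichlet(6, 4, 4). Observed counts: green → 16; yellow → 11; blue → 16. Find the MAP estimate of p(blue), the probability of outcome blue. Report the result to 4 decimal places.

MAP estimate of p(blue) = 0.3519

The posterior is Dirichlet(αᵢ + nᵢ) = Dirichlet(22, 15, 20).
For a Dirichlet(a₁,…,a_K) with all aᵢ > 1, the mode has j-th component (aⱼ − 1)/(Σaᵢ − K).
Here Σaᵢ = 57 and K = 3, so p(blue) = (20 − 1)/(57 − 3) = 19/54 ≈ 0.3519.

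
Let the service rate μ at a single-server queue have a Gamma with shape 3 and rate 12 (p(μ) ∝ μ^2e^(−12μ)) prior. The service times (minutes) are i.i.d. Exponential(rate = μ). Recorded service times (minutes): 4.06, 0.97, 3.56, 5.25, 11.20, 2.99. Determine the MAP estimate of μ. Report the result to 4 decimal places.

The Exponential(rate=μ) likelihood is ∝ μ^n e^(−μΣtᵢ). Here n = 6 and Σtᵢ = 4.06 + 0.97 + 3.56 + 5.25 + 11.20 + 2.99 = 28.03.
Posterior ∝ μ^2e^(−12μ) · μ^6e^(−28.03μ) = μ^8e^(−40.03μ), i.e. Gamma(9, 40.03).
Mode = (a−1)/b = 8/40.03 ≈ 0.1999.

μ̂_MAP = 0.1999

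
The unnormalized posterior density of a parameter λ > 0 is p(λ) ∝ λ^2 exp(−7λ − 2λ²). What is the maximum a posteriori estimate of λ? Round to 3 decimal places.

ℓ'(λ) = 2/λ − 7 − 4λ. Setting this to zero and multiplying by λ: 4λ² + 7λ − 2 = 0.
λ = (−7 + √(7² + 4·4·2)) / (2·4) = (−7 + √81) / 8 = (−7 + 9)/8 = 1/4.
ℓ''(λ) = −2/λ² − 4 < 0, confirming a maximum.

λ̂_MAP = 0.250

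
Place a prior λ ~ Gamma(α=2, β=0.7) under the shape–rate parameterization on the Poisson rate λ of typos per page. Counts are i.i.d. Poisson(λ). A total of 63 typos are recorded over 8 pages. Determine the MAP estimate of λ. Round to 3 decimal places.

Σxᵢ = 63, n = 8.
Posterior ∝ λe^(−0.7λ) · λ^63e^(−8λ) = λ^64e^(−8.7λ), i.e. Gamma(shape=65, rate=8.7).
The mode of a Gamma(a, b) with a ≥ 1 (shape–rate) is (a−1)/b = 64/8.7 ≈ 7.356.

λ̂_MAP = 7.356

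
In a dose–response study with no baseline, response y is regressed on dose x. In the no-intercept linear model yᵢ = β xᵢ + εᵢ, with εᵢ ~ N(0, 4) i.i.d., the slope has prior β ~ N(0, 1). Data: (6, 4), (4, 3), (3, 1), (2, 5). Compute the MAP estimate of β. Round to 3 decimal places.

β̂_MAP = 0.710

log p(β | y) = −Σ(yᵢ − βxᵢ)²/(2·4) − β²/(2·1) + const.
Setting the derivative to zero: Σxᵢ(yᵢ − βxᵢ)/4 − β/1 = 0, so β = Σxᵢyᵢ / (Σxᵢ² + σ²/τ²).
Σxᵢyᵢ = 6·4 + 4·3 + 3·1 + 2·5 = 49; Σxᵢ² = 65; σ²/τ² = 4.
β̂_MAP = 49 / (65 + 4) = 49/69 ≈ 0.710.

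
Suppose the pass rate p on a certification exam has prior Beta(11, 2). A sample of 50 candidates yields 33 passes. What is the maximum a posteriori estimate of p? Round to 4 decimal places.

Prior: Beta(11, 2).
Data: 33 successes in 50 trials. The binomial likelihood contributes p^33(1−p)^17, so the posterior is Beta(11+33, 2+17) = Beta(44, 19).
For Beta(a, b) with a, b > 1 the mode is (a−1)/(a+b−2) = 43/61 ≈ 0.7049.

p̂_MAP = 0.7049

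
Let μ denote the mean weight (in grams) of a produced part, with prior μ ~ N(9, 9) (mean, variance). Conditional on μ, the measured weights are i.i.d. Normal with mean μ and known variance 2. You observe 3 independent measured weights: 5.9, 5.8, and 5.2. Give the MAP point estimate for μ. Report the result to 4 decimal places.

n = 3; x̄ = (5.9 + 5.8 + 5.2)/3 = 16.9/3 = 169/30 ≈ 5.6333.
For a Normal prior and Normal likelihood with known variance, the posterior is Normal; its mode equals its mean, the precision-weighted average.
Prior precision 1/σ₀² = 1/9; data precision n/σ² = 3/2 = 1.5.
μ̂ = ((1/9)·9 + 1.5·(169/30)) / (1/9 + 1.5) = 9.45/(29/18) = 1701/290 ≈ 5.8655.

μ̂_MAP = 5.8655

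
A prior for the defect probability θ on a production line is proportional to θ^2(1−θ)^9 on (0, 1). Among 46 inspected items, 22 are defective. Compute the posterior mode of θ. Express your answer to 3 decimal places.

The prior density ∝ θ^2(1−θ)^9 is the kernel of Beta(3, 10).
Data: 22 successes in 46 trials. The binomial likelihood contributes θ^22(1−θ)^24, so the posterior is Beta(3+22, 10+24) = Beta(25, 34).
For Beta(a, b) with a, b > 1 the mode is (a−1)/(a+b−2) = 24/57 ≈ 0.421.

θ̂_MAP = 0.421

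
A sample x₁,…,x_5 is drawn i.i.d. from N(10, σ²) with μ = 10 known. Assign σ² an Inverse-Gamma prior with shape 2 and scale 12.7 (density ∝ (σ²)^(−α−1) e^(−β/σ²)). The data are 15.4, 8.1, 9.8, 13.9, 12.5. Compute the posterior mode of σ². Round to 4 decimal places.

σ̂²_MAP = 7.2427

Sum of squared deviations about the known mean: SS = (15.4−10)² + (8.1−10)² + (9.8−10)² + (13.9−10)² + (12.5−10)² = 54.27.
The Normal likelihood contributes (σ²)^(−n/2) exp(−SS/(2σ²)), so the posterior is Inverse-Gamma(α + n/2, β + SS/2) = Inverse-Gamma(4.5, 39.835).
The mode of Inverse-Gamma(a, b) is b/(a+1) = 39.835/5.5 ≈ 7.2427.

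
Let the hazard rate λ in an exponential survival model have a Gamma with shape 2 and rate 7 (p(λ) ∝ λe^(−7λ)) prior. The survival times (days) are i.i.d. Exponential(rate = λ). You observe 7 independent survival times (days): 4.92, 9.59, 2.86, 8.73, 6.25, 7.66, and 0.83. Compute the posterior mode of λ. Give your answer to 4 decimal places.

The Exponential(rate=λ) likelihood is ∝ λ^n e^(−λΣtᵢ). Here n = 7 and Σtᵢ = 4.92 + 9.59 + 2.86 + 8.73 + 6.25 + 7.66 + 0.83 = 40.84.
Posterior ∝ λe^(−7λ) · λ^7e^(−40.84λ) = λ^8e^(−47.84λ), i.e. Gamma(9, 47.84).
Mode = (a−1)/b = 8/47.84 ≈ 0.1672.

λ̂_MAP = 0.1672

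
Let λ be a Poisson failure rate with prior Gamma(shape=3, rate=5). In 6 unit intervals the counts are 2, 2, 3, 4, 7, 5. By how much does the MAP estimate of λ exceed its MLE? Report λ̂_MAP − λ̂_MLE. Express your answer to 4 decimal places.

MAP − MLE = -1.5606

Σxᵢ = 23. Posterior is Gamma(26, 11); MAP = (26−1)/11 = 25/11 ≈ 2.27273.
MLE = x̄ = 23/6 ≈ 3.83333.
Difference = 25/11 − 23/6 = -103/66 ≈ -1.5606.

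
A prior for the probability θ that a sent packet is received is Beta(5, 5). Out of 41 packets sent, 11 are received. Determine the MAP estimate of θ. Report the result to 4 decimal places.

θ̂_MAP = 0.3061

Prior: Beta(5, 5).
Data: 11 successes in 41 trials. The binomial likelihood contributes θ^11(1−θ)^30, so the posterior is Beta(5+11, 5+30) = Beta(16, 35).
For Beta(a, b) with a, b > 1 the mode is (a−1)/(a+b−2) = 15/49 ≈ 0.3061.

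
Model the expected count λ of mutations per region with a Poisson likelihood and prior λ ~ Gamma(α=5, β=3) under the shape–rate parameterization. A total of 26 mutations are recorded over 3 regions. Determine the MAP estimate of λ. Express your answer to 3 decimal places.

λ̂_MAP = 5.000

Σxᵢ = 26, n = 3.
Posterior ∝ λ^4e^(−3λ) · λ^26e^(−3λ) = λ^30e^(−6λ), i.e. Gamma(shape=31, rate=6).
The mode of a Gamma(a, b) with a ≥ 1 (shape–rate) is (a−1)/b = 30/6 ≈ 5.000.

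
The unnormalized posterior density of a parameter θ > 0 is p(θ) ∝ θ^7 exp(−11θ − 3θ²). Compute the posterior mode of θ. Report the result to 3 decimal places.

θ̂_MAP = 0.500

ℓ'(θ) = 7/θ − 11 − 6θ. Setting this to zero and multiplying by θ: 6θ² + 11θ − 7 = 0.
θ = (−11 + √(11² + 4·6·7)) / (2·6) = (−11 + √289) / 12 = (−11 + 17)/12 = 1/2.
ℓ''(θ) = −7/θ² − 6 < 0, confirming a maximum.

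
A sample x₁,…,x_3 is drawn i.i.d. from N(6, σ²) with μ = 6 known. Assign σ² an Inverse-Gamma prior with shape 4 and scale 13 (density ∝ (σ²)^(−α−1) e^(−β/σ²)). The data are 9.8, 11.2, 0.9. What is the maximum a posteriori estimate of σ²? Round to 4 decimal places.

σ̂²_MAP = 7.1915

Sum of squared deviations about the known mean: SS = (9.8−6)² + (11.2−6)² + (0.9−6)² = 67.49.
The Normal likelihood contributes (σ²)^(−n/2) exp(−SS/(2σ²)), so the posterior is Inverse-Gamma(α + n/2, β + SS/2) = Inverse-Gamma(5.5, 46.745).
The mode of Inverse-Gamma(a, b) is b/(a+1) = 46.745/6.5 ≈ 7.1915.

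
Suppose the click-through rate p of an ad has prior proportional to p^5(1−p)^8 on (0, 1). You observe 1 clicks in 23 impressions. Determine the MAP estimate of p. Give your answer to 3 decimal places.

The prior density ∝ p^5(1−p)^8 is the kernel of Beta(6, 9).
Data: 1 success in 23 trials. The binomial likelihood contributes p(1−p)^22, so the posterior is Beta(6+1, 9+22) = Beta(7, 31).
For Beta(a, b) with a, b > 1 the mode is (a−1)/(a+b−2) = 6/36 ≈ 0.167.

p̂_MAP = 0.167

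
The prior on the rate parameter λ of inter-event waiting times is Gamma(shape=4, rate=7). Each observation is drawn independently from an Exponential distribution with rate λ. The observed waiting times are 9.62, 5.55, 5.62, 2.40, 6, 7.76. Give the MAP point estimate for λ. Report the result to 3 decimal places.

The Exponential(rate=λ) likelihood is ∝ λ^n e^(−λΣtᵢ). Here n = 6 and Σtᵢ = 9.62 + 5.55 + 5.62 + 2.40 + 6 + 7.76 = 36.95.
Posterior ∝ λ^3e^(−7λ) · λ^6e^(−36.95λ) = λ^9e^(−43.95λ), i.e. Gamma(10, 43.95).
Mode = (a−1)/b = 9/43.95 ≈ 0.205.

λ̂_MAP = 0.205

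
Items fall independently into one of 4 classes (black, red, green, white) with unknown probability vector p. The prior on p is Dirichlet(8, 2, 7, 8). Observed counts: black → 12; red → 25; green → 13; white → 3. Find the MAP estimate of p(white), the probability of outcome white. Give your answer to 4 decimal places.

MAP estimate of p(white) = 0.1351

The posterior is Dirichlet(αᵢ + nᵢ) = Dirichlet(20, 27, 20, 11).
For a Dirichlet(a₁,…,a_K) with all aᵢ > 1, the mode has j-th component (aⱼ − 1)/(Σaᵢ − K).
Here Σaᵢ = 78 and K = 4, so p(white) = (11 − 1)/(78 − 4) = 10/74 ≈ 0.1351.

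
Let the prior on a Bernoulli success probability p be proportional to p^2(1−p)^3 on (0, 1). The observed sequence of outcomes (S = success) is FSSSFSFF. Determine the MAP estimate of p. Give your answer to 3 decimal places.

p̂_MAP = 0.462

The prior density ∝ p^2(1−p)^3 is the kernel of Beta(3, 4).
Data: 4 successes in 8 trials (from the sequence). The binomial likelihood contributes p^4(1−p)^4, so the posterior is Beta(3+4, 4+4) = Beta(7, 8).
For Beta(a, b) with a, b > 1 the mode is (a−1)/(a+b−2) = 6/13 ≈ 0.462.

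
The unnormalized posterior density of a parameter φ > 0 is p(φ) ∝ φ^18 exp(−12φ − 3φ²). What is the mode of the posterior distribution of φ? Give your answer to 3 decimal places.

φ̂_MAP = 1.000

ℓ'(φ) = 18/φ − 12 − 6φ. Setting this to zero and multiplying by φ: 6φ² + 12φ − 18 = 0.
φ = (−12 + √(12² + 4·6·18)) / (2·6) = (−12 + √576) / 12 = (−12 + 24)/12 = 1.
ℓ''(φ) = −18/φ² − 6 < 0, confirming a maximum.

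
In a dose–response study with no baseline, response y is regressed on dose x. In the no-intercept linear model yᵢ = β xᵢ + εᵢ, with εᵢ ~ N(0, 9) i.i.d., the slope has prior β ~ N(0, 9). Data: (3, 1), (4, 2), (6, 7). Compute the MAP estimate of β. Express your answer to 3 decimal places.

β̂_MAP = 0.855

log p(β | y) = −Σ(yᵢ − βxᵢ)²/(2·9) − β²/(2·9) + const.
Setting the derivative to zero: Σxᵢ(yᵢ − βxᵢ)/9 − β/9 = 0, so β = Σxᵢyᵢ / (Σxᵢ² + σ²/τ²).
Σxᵢyᵢ = 3·1 + 4·2 + 6·7 = 53; Σxᵢ² = 61; σ²/τ² = 1.
β̂_MAP = 53 / (61 + 1) = 53/62 ≈ 0.855.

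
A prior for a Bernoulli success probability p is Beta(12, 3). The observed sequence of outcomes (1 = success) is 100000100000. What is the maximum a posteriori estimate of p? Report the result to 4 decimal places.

p̂_MAP = 0.5200

Prior: Beta(12, 3).
Data: 2 successes in 12 trials (from the sequence). The binomial likelihood contributes p^2(1−p)^10, so the posterior is Beta(12+2, 3+10) = Beta(14, 13).
For Beta(a, b) with a, b > 1 the mode is (a−1)/(a+b−2) = 13/25 ≈ 0.5200.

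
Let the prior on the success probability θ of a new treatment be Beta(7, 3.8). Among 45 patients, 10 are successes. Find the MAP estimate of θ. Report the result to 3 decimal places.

θ̂_MAP = 0.297

Prior: Beta(7, 3.8).
Data: 10 successes in 45 trials. The binomial likelihood contributes θ^10(1−θ)^35, so the posterior is Beta(7+10, 3.8+35) = Beta(17, 38.8).
For Beta(a, b) with a, b > 1 the mode is (a−1)/(a+b−2) = 16/53.8 ≈ 0.297.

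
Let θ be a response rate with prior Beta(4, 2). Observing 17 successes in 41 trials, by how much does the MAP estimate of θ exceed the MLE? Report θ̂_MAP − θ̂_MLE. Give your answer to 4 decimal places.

MAP − MLE = 0.0298

Posterior is Beta(21, 26); MAP = (21−1)/(47−2) = 20/45 ≈ 0.44444.
MLE ignores the prior: θ̂_MLE = k/n = 17/41 ≈ 0.41463.
Difference = 20/45 − 17/41 = 11/369 ≈ 0.0298.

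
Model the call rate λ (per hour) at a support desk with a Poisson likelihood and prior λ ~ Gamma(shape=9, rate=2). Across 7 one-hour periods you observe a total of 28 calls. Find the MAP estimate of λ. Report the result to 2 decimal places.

λ̂_MAP = 4.00

Σxᵢ = 28, n = 7.
Posterior ∝ λ^8e^(−2λ) · λ^28e^(−7λ) = λ^36e^(−9λ), i.e. Gamma(shape=37, rate=9).
The mode of a Gamma(a, b) with a ≥ 1 (shape–rate) is (a−1)/b = 36/9 ≈ 4.00.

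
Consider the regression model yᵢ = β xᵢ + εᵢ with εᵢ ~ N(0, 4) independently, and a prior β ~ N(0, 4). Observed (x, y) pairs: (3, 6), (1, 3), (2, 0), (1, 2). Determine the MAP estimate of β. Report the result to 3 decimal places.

β̂_MAP = 1.438

log p(β | y) = −Σ(yᵢ − βxᵢ)²/(2·4) − β²/(2·4) + const.
Setting the derivative to zero: Σxᵢ(yᵢ − βxᵢ)/4 − β/4 = 0, so β = Σxᵢyᵢ / (Σxᵢ² + σ²/τ²).
Σxᵢyᵢ = 3·6 + 1·3 + 2·0 + 1·2 = 23; Σxᵢ² = 15; σ²/τ² = 1.
β̂_MAP = 23 / (15 + 1) = 23/16 ≈ 1.438.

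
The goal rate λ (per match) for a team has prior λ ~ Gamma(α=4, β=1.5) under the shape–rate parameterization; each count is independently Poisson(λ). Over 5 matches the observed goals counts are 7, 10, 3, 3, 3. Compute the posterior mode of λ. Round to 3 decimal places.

Σxᵢ = 7+10+3+3+3 = 26, with n = 5.
Posterior ∝ λ^3e^(−1.5λ) · λ^26e^(−5λ) = λ^29e^(−6.5λ), i.e. Gamma(shape=30, rate=6.5).
The mode of a Gamma(a, b) with a ≥ 1 (shape–rate) is (a−1)/b = 29/6.5 ≈ 4.462.

λ̂_MAP = 4.462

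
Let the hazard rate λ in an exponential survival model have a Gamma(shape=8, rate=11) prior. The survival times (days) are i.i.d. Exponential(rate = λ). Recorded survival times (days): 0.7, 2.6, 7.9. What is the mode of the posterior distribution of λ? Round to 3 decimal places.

λ̂_MAP = 0.450

The Exponential(rate=λ) likelihood is ∝ λ^n e^(−λΣtᵢ). Here n = 3 and Σtᵢ = 0.7 + 2.6 + 7.9 = 11.2.
Posterior ∝ λ^7e^(−11λ) · λ^3e^(−11.2λ) = λ^10e^(−22.2λ), i.e. Gamma(11, 22.2).
Mode = (a−1)/b = 10/22.2 ≈ 0.450.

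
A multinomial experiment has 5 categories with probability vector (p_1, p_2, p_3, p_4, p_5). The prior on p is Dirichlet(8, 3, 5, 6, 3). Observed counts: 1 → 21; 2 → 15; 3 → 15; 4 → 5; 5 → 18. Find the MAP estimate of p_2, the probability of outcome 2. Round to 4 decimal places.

MAP estimate: 0.1809

The posterior is Dirichlet(αᵢ + nᵢ) = Dirichlet(29, 18, 20, 11, 21).
For a Dirichlet(a₁,…,a_K) with all aᵢ > 1, the mode has j-th component (aⱼ − 1)/(Σaᵢ − K).
Here Σaᵢ = 99 and K = 5, so p_2 = (18 − 1)/(99 − 5) = 17/94 ≈ 0.1809.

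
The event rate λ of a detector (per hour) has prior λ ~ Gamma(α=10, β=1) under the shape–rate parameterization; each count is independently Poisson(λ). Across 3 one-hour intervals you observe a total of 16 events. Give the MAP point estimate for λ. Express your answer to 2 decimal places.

Σxᵢ = 16, n = 3.
Posterior ∝ λ^9e^(−1λ) · λ^16e^(−3λ) = λ^25e^(−4λ), i.e. Gamma(shape=26, rate=4).
The mode of a Gamma(a, b) with a ≥ 1 (shape–rate) is (a−1)/b = 25/4 ≈ 6.25.

λ̂_MAP = 6.25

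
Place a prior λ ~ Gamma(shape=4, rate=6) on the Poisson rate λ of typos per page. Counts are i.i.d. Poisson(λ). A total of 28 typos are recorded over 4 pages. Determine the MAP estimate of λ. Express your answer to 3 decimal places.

λ̂_MAP = 3.100

Σxᵢ = 28, n = 4.
Posterior ∝ λ^3e^(−6λ) · λ^28e^(−4λ) = λ^31e^(−10λ), i.e. Gamma(shape=32, rate=10).
The mode of a Gamma(a, b) with a ≥ 1 (shape–rate) is (a−1)/b = 31/10 ≈ 3.100.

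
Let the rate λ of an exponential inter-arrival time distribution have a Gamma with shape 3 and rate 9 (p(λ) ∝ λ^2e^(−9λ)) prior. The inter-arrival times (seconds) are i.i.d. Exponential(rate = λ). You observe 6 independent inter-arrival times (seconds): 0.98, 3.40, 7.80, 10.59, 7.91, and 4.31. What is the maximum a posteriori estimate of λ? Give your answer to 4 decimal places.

λ̂_MAP = 0.1819

The Exponential(rate=λ) likelihood is ∝ λ^n e^(−λΣtᵢ). Here n = 6 and Σtᵢ = 0.98 + 3.40 + 7.80 + 10.59 + 7.91 + 4.31 = 34.99.
Posterior ∝ λ^2e^(−9λ) · λ^6e^(−34.99λ) = λ^8e^(−43.99λ), i.e. Gamma(9, 43.99).
Mode = (a−1)/b = 8/43.99 ≈ 0.1819.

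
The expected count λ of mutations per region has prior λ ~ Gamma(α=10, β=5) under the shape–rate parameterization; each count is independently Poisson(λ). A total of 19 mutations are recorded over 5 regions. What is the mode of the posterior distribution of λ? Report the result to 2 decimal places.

Σxᵢ = 19, n = 5.
Posterior ∝ λ^9e^(−5λ) · λ^19e^(−5λ) = λ^28e^(−10λ), i.e. Gamma(shape=29, rate=10).
The mode of a Gamma(a, b) with a ≥ 1 (shape–rate) is (a−1)/b = 28/10 ≈ 2.80.

λ̂_MAP = 2.80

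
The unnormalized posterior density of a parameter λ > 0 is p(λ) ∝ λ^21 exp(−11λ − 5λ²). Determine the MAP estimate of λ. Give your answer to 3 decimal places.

ℓ'(λ) = 21/λ − 11 − 10λ. Setting this to zero and multiplying by λ: 10λ² + 11λ − 21 = 0.
λ = (−11 + √(11² + 4·10·21)) / (2·10) = (−11 + √961) / 20 = (−11 + 31)/20 = 1.
ℓ''(λ) = −21/λ² − 10 < 0, confirming a maximum.

λ̂_MAP = 1.000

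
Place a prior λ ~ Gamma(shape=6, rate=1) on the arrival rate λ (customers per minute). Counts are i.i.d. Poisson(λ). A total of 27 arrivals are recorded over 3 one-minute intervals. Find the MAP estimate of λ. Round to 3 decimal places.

λ̂_MAP = 8.000

Σxᵢ = 27, n = 3.
Posterior ∝ λ^5e^(−1λ) · λ^27e^(−3λ) = λ^32e^(−4λ), i.e. Gamma(shape=33, rate=4).
The mode of a Gamma(a, b) with a ≥ 1 (shape–rate) is (a−1)/b = 32/4 ≈ 8.000.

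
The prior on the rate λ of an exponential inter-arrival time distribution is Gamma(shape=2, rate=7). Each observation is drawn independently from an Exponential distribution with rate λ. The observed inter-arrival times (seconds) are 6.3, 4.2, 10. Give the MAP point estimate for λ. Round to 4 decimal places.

λ̂_MAP = 0.1455

The Exponential(rate=λ) likelihood is ∝ λ^n e^(−λΣtᵢ). Here n = 3 and Σtᵢ = 6.3 + 4.2 + 10 = 20.5.
Posterior ∝ λe^(−7λ) · λ^3e^(−20.5λ) = λ^4e^(−27.5λ), i.e. Gamma(5, 27.5).
Mode = (a−1)/b = 4/27.5 ≈ 0.1455.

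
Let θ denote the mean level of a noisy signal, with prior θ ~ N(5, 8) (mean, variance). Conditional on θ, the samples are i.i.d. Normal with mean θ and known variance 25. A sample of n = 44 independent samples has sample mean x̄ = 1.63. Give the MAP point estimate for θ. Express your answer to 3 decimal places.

θ̂_MAP = 1.853

n = 44, x̄ = 1.63.
For a Normal prior and Normal likelihood with known variance, the posterior is Normal; its mode equals its mean, the precision-weighted average.
Prior precision 1/σ₀² = 1/8 = 0.125; data precision n/σ² = 44/25 = 1.76.
θ̂ = (0.125·5 + 1.76·1.63) / (0.125 + 1.76) = 3.4938/1.885 = 17469/9425 ≈ 1.853.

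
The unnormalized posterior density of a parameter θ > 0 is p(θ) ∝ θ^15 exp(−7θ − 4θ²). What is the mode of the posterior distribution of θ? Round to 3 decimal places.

ℓ'(θ) = 15/θ − 7 − 8θ. Setting this to zero and multiplying by θ: 8θ² + 7θ − 15 = 0.
θ = (−7 + √(7² + 4·8·15)) / (2·8) = (−7 + √529) / 16 = (−7 + 23)/16 = 1.
ℓ''(θ) = −15/θ² − 8 < 0, confirming a maximum.

θ̂_MAP = 1.000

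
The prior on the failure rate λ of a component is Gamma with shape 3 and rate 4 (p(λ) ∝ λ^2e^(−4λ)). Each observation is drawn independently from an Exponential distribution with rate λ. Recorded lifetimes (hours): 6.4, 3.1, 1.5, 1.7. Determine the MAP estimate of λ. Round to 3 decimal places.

λ̂_MAP = 0.359

The Exponential(rate=λ) likelihood is ∝ λ^n e^(−λΣtᵢ). Here n = 4 and Σtᵢ = 6.4 + 3.1 + 1.5 + 1.7 = 12.7.
Posterior ∝ λ^2e^(−4λ) · λ^4e^(−12.7λ) = λ^6e^(−16.7λ), i.e. Gamma(7, 16.7).
Mode = (a−1)/b = 6/16.7 ≈ 0.359.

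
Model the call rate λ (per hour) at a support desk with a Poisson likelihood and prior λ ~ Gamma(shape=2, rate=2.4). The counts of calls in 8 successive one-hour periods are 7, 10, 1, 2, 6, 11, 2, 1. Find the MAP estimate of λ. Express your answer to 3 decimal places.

Σxᵢ = 7+10+1+2+6+11+2+1 = 40, with n = 8.
Posterior ∝ λe^(−2.4λ) · λ^40e^(−8λ) = λ^41e^(−10.4λ), i.e. Gamma(shape=42, rate=10.4).
The mode of a Gamma(a, b) with a ≥ 1 (shape–rate) is (a−1)/b = 41/10.4 ≈ 3.942.

λ̂_MAP = 3.942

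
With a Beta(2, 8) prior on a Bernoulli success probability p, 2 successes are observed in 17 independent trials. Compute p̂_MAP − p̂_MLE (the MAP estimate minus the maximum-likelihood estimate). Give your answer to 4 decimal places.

Posterior is Beta(4, 23); MAP = (4−1)/(27−2) = 3/25 ≈ 0.12000.
MLE ignores the prior: p̂_MLE = k/n = 2/17 ≈ 0.11765.
Difference = 3/25 − 2/17 = 1/425 ≈ 0.0024.

MAP − MLE = 0.0024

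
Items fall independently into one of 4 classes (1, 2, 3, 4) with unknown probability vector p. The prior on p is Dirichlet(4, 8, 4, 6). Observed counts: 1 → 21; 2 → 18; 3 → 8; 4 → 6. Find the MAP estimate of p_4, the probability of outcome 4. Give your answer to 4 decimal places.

MAP estimate: 0.1549

The posterior is Dirichlet(αᵢ + nᵢ) = Dirichlet(25, 26, 12, 12).
For a Dirichlet(a₁,…,a_K) with all aᵢ > 1, the mode has j-th component (aⱼ − 1)/(Σaᵢ − K).
Here Σaᵢ = 75 and K = 4, so p_4 = (12 − 1)/(75 − 4) = 11/71 ≈ 0.1549.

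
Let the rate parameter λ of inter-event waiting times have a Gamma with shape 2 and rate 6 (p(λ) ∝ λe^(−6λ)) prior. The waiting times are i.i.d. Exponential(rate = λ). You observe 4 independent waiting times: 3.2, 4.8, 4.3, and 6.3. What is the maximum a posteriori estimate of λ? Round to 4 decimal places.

The Exponential(rate=λ) likelihood is ∝ λ^n e^(−λΣtᵢ). Here n = 4 and Σtᵢ = 3.2 + 4.8 + 4.3 + 6.3 = 18.6.
Posterior ∝ λe^(−6λ) · λ^4e^(−18.6λ) = λ^5e^(−24.6λ), i.e. Gamma(6, 24.6).
Mode = (a−1)/b = 5/24.6 ≈ 0.2033.

λ̂_MAP = 0.2033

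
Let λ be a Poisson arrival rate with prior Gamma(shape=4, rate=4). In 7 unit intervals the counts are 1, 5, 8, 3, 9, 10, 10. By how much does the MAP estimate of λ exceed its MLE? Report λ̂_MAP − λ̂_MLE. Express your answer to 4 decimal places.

Σxᵢ = 46. Posterior is Gamma(50, 11); MAP = (50−1)/11 = 49/11 ≈ 4.45455.
MLE = x̄ = 46/7 ≈ 6.57143.
Difference = 49/11 − 46/7 = -163/77 ≈ -2.1169.

MAP − MLE = -2.1169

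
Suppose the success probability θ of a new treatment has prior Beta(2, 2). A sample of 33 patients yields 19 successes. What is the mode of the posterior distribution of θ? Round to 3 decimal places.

Prior: Beta(2, 2).
Data: 19 successes in 33 trials. The binomial likelihood contributes θ^19(1−θ)^14, so the posterior is Beta(2+19, 2+14) = Beta(21, 16).
For Beta(a, b) with a, b > 1 the mode is (a−1)/(a+b−2) = 20/35 ≈ 0.571.

θ̂_MAP = 0.571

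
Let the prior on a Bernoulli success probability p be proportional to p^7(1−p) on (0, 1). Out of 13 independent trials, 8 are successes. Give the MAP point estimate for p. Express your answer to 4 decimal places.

The prior density ∝ p^7(1−p)^1 is the kernel of Beta(8, 2).
Data: 8 successes in 13 trials. The binomial likelihood contributes p^8(1−p)^5, so the posterior is Beta(8+8, 2+5) = Beta(16, 7).
For Beta(a, b) with a, b > 1 the mode is (a−1)/(a+b−2) = 15/21 ≈ 0.7143.

p̂_MAP = 0.7143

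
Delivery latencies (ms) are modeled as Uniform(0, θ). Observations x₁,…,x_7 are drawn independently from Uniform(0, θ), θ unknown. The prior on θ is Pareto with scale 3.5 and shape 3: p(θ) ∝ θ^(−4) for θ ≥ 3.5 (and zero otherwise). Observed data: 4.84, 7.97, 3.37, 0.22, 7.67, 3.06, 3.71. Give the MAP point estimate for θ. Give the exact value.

The Uniform(0, θ) likelihood is θ^(−n) for θ ≥ max(xᵢ), zero otherwise. Here max(xᵢ) = 7.97.
Posterior ∝ θ^(−4) · θ^(−7) = θ^(−11) on θ ≥ max(3.5, 7.97) = 7.97.
This density is strictly decreasing in θ, so the posterior mode lies at the lower boundary of the support.

θ̂_MAP = 7.97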